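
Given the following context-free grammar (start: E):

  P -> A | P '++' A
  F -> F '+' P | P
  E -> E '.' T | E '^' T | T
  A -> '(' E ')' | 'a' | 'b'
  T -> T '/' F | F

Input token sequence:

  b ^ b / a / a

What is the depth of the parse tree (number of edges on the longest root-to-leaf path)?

7

[E [E [T [F [P [A b]]]]] ^ [T [T [T [F [P [A b]]]] / [F [P [A a]]]] / [F [P [A a]]]]]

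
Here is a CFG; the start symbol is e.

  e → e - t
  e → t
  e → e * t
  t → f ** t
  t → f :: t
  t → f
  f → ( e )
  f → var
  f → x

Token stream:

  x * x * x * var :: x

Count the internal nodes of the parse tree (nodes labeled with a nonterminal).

[e [e [e [e [t [f x]]] * [t [f x]]] * [t [f x]]] * [t [f var] :: [t [f x]]]]

14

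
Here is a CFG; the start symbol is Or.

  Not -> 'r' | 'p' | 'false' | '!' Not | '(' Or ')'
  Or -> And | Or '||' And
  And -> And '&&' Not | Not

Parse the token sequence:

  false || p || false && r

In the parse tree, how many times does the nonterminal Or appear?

[Or [Or [Or [And [Not false]]] || [And [Not p]]] || [And [And [Not false]] && [Not r]]]

3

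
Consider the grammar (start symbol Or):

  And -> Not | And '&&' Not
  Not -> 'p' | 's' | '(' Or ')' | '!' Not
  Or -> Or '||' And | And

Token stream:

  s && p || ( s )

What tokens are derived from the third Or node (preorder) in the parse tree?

[Or [Or [And [And [Not s]] && [Not p]]] || [And [Not ( [Or [And [Not s]]] )]]]

s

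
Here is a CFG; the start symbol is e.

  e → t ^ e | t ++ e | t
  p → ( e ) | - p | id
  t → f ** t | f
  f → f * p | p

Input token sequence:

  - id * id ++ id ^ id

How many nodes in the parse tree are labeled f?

[e [t [f [f [p - [p id]]] * [p id]]] ++ [e [t [f [p id]]] ^ [e [t [f [p id]]]]]]

4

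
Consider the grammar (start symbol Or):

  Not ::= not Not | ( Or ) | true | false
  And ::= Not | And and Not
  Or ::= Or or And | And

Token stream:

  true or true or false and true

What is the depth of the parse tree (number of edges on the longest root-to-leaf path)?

[Or [Or [Or [And [Not true]]] or [And [Not true]]] or [And [And [Not false]] and [Not true]]]

5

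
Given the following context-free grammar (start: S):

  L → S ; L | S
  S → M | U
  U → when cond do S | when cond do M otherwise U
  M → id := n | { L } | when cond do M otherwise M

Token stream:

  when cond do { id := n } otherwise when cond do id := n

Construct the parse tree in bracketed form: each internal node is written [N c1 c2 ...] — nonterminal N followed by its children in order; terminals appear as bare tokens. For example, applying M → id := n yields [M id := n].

[S [U when cond do [M { [L [S [M id := n]]] }] otherwise [U when cond do [S [M id := n]]]]]

S
U
when cond do M otherwise U
when cond do { L } otherwise U
when cond do { S } otherwise U
when cond do { M } otherwise U
when cond do { id := n } otherwise U
when cond do { id := n } otherwise when cond do S
when cond do { id := n } otherwise when cond do M
when cond do { id := n } otherwise when cond do id := n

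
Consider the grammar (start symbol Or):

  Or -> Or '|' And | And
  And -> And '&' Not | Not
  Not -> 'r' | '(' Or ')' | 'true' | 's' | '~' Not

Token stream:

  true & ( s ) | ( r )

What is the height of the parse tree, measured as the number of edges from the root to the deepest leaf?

[Or [Or [And [And [Not true]] & [Not ( [Or [And [Not s]]] )]]] | [And [Not ( [Or [And [Not r]]] )]]]

7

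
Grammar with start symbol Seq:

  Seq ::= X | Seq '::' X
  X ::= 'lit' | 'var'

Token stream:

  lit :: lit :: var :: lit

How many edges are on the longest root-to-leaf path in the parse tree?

[Seq [Seq [Seq [Seq [X lit]] :: [X lit]] :: [X var]] :: [X lit]]

5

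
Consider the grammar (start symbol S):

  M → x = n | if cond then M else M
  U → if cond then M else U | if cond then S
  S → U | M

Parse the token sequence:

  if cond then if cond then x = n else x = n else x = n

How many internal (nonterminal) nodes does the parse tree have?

[S [M if cond then [M if cond then [M x = n] else [M x = n]] else [M x = n]]]

6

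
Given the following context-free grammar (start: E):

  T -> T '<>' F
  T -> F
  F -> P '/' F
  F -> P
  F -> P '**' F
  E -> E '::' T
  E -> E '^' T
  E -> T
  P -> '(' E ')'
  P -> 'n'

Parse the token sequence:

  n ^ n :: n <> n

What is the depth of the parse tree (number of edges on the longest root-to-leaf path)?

[E [E [E [T [F [P n]]]] ^ [T [F [P n]]]] :: [T [T [F [P n]]] <> [F [P n]]]]

6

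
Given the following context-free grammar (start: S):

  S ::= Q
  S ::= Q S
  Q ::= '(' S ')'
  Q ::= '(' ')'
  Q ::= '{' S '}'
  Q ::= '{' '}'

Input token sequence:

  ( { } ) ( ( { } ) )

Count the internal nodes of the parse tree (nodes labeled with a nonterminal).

[S [Q ( [S [Q { }]] )] [S [Q ( [S [Q ( [S [Q { }]] )]] )]]]

10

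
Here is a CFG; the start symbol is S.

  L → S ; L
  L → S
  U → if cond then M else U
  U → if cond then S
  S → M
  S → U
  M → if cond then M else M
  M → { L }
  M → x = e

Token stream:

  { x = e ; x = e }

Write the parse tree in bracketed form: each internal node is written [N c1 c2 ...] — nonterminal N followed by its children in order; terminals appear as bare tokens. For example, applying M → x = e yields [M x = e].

[S [M { [L [S [M x = e]] ; [L [S [M x = e]]]] }]]

S
M
{ L }
{ S ; L }
{ M ; L }
{ x = e ; L }
{ x = e ; S }
{ x = e ; M }
{ x = e ; x = e }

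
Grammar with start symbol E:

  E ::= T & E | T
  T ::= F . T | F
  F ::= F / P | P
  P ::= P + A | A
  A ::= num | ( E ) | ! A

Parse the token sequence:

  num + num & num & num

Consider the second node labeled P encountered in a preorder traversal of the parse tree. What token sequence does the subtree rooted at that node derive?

[E [T [F [P [P [A num]] + [A num]]]] & [E [T [F [P [A num]]]] & [E [T [F [P [A num]]]]]]]

num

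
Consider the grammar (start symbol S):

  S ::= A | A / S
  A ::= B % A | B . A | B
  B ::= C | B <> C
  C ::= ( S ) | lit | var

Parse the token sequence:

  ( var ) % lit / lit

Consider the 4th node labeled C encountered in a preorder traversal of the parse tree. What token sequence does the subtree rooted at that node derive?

[S [A [B [C ( [S [A [B [C var]]]] )]] % [A [B [C lit]]]] / [S [A [B [C lit]]]]]

lit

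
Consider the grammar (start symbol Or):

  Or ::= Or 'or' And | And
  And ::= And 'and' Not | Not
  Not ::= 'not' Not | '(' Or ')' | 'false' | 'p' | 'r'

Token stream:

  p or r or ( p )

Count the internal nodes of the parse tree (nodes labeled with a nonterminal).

12

[Or [Or [Or [And [Not p]]] or [And [Not r]]] or [And [Not ( [Or [And [Not p]]] )]]]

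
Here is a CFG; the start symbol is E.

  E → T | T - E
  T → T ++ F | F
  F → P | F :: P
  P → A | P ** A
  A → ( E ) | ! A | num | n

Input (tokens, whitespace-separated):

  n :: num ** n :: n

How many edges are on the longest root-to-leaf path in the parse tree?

7

[E [T [F [F [F [P [A n]]] :: [P [P [A num]] ** [A n]]] :: [P [A n]]]]]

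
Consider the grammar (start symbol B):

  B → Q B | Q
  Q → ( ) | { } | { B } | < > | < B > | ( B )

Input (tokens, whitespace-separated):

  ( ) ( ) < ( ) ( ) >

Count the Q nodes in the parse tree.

[B [Q ( )] [B [Q ( )] [B [Q < [B [Q ( )] [B [Q ( )]]] >]]]]

5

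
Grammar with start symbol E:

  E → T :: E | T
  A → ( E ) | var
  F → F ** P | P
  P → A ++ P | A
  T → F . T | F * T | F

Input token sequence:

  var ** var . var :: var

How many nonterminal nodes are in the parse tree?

[E [T [F [F [P [A var]]] ** [P [A var]]] . [T [F [P [A var]]]]] :: [E [T [F [P [A var]]]]]]

17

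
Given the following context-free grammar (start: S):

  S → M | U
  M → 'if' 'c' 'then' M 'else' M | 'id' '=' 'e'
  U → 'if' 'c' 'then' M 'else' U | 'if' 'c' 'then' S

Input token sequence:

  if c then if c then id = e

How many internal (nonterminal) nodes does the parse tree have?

[S [U if c then [S [U if c then [S [M id = e]]]]]]

6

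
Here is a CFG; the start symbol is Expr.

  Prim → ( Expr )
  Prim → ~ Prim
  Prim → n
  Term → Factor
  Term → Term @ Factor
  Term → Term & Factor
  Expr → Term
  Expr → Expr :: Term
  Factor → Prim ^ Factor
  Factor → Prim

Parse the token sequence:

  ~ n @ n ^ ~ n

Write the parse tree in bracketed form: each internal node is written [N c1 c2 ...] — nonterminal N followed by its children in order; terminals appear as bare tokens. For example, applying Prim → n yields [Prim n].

[Expr [Term [Term [Factor [Prim ~ [Prim n]]]] @ [Factor [Prim n] ^ [Factor [Prim ~ [Prim n]]]]]]

Expr
Term
Term @ Factor
Factor @ Factor
Prim @ Factor
~ Prim @ Factor
~ n @ Factor
~ n @ Prim ^ Factor
~ n @ n ^ Factor
~ n @ n ^ Prim
~ n @ n ^ ~ Prim
~ n @ n ^ ~ n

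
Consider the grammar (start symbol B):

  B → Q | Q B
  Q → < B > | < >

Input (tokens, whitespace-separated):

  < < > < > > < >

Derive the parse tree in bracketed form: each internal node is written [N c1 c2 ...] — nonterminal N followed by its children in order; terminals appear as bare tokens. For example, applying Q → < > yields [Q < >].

B
Q B
< B > B
< Q B > B
< < > B > B
< < > Q > B
< < > < > > B
< < > < > > Q
< < > < > > < >

[B [Q < [B [Q < >] [B [Q < >]]] >] [B [Q < >]]]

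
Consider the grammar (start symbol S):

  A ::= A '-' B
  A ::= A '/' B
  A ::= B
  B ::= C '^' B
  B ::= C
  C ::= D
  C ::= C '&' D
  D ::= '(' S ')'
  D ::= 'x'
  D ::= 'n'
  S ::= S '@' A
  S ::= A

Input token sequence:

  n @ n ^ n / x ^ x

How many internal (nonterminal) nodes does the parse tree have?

20

[S [S [A [B [C [D n]]]]] @ [A [A [B [C [D n]] ^ [B [C [D n]]]]] / [B [C [D x]] ^ [B [C [D x]]]]]]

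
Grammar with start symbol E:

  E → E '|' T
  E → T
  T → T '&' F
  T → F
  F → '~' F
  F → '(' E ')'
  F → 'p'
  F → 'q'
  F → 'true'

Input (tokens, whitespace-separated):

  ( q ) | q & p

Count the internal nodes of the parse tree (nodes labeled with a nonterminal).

11

[E [E [T [F ( [E [T [F q]]] )]]] | [T [T [F q]] & [F p]]]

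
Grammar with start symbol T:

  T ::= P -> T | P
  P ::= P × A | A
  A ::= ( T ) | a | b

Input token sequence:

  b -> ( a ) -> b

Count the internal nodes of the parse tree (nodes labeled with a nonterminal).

[T [P [A b]] -> [T [P [A ( [T [P [A a]]] )]] -> [T [P [A b]]]]]

12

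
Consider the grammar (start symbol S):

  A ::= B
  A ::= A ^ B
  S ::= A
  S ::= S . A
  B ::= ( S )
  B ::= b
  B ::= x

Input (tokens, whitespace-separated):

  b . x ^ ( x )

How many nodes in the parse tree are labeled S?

[S [S [A [B b]]] . [A [A [B x]] ^ [B ( [S [A [B x]]] )]]]

3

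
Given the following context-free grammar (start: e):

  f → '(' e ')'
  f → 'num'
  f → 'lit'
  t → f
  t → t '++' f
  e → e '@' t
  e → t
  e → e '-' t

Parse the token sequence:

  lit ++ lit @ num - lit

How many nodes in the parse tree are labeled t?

[e [e [e [t [t [f lit]] ++ [f lit]]] @ [t [f num]]] - [t [f lit]]]

4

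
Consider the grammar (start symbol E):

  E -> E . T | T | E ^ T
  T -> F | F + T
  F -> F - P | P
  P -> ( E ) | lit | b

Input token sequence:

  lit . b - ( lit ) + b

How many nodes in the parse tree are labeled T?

[E [E [T [F [P lit]]]] . [T [F [F [P b]] - [P ( [E [T [F [P lit]]]] )]] + [T [F [P b]]]]]

4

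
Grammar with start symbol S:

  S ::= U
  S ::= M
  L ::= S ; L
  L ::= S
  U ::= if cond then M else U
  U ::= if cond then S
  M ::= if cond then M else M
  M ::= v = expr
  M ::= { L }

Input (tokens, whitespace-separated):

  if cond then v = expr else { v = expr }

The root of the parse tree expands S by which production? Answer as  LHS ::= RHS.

S ::= M

[S [M if cond then [M v = expr] else [M { [L [S [M v = expr]]] }]]]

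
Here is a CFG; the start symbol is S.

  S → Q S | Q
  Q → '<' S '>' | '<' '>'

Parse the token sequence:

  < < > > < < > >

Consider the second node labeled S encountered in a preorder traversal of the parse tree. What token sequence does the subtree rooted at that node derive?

[S [Q < [S [Q < >]] >] [S [Q < [S [Q < >]] >]]]

< >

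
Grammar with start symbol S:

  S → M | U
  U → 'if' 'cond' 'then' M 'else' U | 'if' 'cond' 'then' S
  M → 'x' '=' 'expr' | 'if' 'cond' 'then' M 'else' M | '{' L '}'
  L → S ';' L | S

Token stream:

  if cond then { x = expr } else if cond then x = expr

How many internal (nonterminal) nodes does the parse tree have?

9

[S [U if cond then [M { [L [S [M x = expr]]] }] else [U if cond then [S [M x = expr]]]]]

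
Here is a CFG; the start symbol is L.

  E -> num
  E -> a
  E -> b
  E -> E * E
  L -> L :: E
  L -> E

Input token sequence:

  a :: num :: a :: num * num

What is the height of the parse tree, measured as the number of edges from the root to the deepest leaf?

[L [L [L [L [E a]] :: [E num]] :: [E a]] :: [E [E num] * [E num]]]

5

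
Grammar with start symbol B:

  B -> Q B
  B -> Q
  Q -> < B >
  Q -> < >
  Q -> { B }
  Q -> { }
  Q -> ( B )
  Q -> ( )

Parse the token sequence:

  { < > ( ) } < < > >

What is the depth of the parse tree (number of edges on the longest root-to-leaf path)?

[B [Q { [B [Q < >] [B [Q ( )]]] }] [B [Q < [B [Q < >]] >]]]

5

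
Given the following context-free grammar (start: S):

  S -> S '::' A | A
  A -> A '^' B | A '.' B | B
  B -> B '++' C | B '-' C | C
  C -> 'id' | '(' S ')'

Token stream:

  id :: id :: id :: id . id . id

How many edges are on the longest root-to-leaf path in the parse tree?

[S [S [S [S [A [B [C id]]]] :: [A [B [C id]]]] :: [A [B [C id]]]] :: [A [A [A [B [C id]]] . [B [C id]]] . [B [C id]]]]

7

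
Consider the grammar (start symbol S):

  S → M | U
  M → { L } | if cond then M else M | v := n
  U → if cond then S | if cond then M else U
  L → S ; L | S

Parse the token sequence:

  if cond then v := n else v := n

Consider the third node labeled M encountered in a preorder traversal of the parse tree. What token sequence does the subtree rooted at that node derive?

v := n

[S [M if cond then [M v := n] else [M v := n]]]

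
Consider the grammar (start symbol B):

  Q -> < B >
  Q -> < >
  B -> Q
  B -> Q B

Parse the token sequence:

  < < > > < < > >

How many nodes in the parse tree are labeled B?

4

[B [Q < [B [Q < >]] >] [B [Q < [B [Q < >]] >]]]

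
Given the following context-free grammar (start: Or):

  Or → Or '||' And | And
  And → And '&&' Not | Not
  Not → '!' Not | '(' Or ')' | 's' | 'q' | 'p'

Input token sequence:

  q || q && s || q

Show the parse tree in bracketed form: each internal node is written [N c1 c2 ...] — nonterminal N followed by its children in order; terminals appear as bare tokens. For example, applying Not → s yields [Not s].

Or
Or || And
Or || And || And
And || And || And
Not || And || And
q || And || And
q || And && Not || And
q || Not && Not || And
q || q && Not || And
q || q && s || And
q || q && s || Not
q || q && s || q

[Or [Or [Or [And [Not q]]] || [And [And [Not q]] && [Not s]]] || [And [Not q]]]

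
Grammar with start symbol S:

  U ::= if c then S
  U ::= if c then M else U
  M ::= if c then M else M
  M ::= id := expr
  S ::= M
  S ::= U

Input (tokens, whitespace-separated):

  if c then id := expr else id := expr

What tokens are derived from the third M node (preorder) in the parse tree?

[S [M if c then [M id := expr] else [M id := expr]]]

id := expr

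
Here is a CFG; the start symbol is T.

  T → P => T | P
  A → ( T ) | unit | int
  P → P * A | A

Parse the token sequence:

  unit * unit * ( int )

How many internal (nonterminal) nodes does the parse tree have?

10

[T [P [P [P [A unit]] * [A unit]] * [A ( [T [P [A int]]] )]]]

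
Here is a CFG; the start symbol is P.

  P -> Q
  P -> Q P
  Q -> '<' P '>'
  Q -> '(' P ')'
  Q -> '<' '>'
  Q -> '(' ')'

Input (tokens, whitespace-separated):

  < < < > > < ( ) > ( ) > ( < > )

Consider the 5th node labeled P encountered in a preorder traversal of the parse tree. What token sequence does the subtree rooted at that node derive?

[P [Q < [P [Q < [P [Q < >]] >] [P [Q < [P [Q ( )]] >] [P [Q ( )]]]] >] [P [Q ( [P [Q < >]] )]]]

( )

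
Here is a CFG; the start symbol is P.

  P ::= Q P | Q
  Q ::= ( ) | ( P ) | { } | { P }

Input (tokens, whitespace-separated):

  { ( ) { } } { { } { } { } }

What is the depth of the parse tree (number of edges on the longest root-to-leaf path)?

7

[P [Q { [P [Q ( )] [P [Q { }]]] }] [P [Q { [P [Q { }] [P [Q { }] [P [Q { }]]]] }]]]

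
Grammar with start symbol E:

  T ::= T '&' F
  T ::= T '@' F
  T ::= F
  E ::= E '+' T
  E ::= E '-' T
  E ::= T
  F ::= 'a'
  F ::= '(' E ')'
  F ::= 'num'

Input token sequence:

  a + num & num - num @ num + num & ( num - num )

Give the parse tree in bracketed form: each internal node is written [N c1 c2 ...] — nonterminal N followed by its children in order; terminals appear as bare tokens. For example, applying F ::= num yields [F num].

[E [E [E [E [T [F a]]] + [T [T [F num]] & [F num]]] - [T [T [F num]] @ [F num]]] + [T [T [F num]] & [F ( [E [E [T [F num]]] - [T [F num]]] )]]]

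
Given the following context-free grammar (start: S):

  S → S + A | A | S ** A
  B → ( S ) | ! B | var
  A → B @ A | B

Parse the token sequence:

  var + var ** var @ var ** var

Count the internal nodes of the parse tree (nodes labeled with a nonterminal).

14

[S [S [S [S [A [B var]]] + [A [B var]]] ** [A [B var] @ [A [B var]]]] ** [A [B var]]]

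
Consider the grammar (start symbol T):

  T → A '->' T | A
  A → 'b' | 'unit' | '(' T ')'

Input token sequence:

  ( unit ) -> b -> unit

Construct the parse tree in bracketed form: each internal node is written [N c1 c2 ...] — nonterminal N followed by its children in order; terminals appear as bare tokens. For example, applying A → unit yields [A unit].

T
A -> T
( T ) -> T
( A ) -> T
( unit ) -> T
( unit ) -> A -> T
( unit ) -> b -> T
( unit ) -> b -> A
( unit ) -> b -> unit

[T [A ( [T [A unit]] )] -> [T [A b] -> [T [A unit]]]]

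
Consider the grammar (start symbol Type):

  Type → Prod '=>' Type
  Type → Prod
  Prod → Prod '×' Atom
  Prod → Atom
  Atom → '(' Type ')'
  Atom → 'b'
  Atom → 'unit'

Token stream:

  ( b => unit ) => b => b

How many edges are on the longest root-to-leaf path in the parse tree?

7

[Type [Prod [Atom ( [Type [Prod [Atom b]] => [Type [Prod [Atom unit]]]] )]] => [Type [Prod [Atom b]] => [Type [Prod [Atom b]]]]]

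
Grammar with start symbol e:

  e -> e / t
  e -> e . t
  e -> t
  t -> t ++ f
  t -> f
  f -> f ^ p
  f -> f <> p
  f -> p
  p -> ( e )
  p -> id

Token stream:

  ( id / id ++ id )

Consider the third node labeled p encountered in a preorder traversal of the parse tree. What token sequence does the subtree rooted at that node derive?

id

[e [t [f [p ( [e [e [t [f [p id]]]] / [t [t [f [p id]]] ++ [f [p id]]]] )]]]]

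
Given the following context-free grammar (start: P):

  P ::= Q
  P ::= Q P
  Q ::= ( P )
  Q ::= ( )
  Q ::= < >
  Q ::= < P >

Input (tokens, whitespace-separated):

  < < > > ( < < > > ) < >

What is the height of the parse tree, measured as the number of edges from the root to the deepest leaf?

7

[P [Q < [P [Q < >]] >] [P [Q ( [P [Q < [P [Q < >]] >]] )] [P [Q < >]]]]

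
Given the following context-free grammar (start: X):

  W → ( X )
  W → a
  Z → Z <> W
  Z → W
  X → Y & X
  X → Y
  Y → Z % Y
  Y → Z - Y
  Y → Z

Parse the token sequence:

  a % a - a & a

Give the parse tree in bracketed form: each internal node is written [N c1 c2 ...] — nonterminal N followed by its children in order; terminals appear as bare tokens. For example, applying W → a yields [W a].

X
Y & X
Z % Y & X
W % Y & X
a % Y & X
a % Z - Y & X
a % W - Y & X
a % a - Y & X
a % a - Z & X
a % a - W & X
a % a - a & X
a % a - a & Y
a % a - a & Z
a % a - a & W
a % a - a & a

[X [Y [Z [W a]] % [Y [Z [W a]] - [Y [Z [W a]]]]] & [X [Y [Z [W a]]]]]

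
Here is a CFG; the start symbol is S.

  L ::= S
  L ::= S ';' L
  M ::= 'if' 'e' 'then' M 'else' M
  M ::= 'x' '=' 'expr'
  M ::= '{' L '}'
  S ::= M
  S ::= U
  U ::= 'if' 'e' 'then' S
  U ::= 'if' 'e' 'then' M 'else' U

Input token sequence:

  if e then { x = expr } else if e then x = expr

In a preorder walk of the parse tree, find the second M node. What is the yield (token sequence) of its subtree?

x = expr

[S [U if e then [M { [L [S [M x = expr]]] }] else [U if e then [S [M x = expr]]]]]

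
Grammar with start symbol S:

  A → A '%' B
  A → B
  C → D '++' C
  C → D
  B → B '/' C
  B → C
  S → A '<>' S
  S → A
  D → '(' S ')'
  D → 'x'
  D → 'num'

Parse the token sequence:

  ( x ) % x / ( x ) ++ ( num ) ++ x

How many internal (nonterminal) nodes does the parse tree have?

[S [A [A [B [C [D ( [S [A [B [C [D x]]]]] )]]]] % [B [B [C [D x]]] / [C [D ( [S [A [B [C [D x]]]]] )] ++ [C [D ( [S [A [B [C [D num]]]]] )] ++ [C [D x]]]]]]]

31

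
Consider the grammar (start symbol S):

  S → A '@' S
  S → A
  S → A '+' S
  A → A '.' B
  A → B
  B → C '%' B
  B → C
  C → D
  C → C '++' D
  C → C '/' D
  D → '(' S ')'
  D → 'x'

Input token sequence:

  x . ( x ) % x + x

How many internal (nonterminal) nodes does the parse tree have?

[S [A [A [B [C [D x]]]] . [B [C [D ( [S [A [B [C [D x]]]]] )]] % [B [C [D x]]]]] + [S [A [B [C [D x]]]]]]

22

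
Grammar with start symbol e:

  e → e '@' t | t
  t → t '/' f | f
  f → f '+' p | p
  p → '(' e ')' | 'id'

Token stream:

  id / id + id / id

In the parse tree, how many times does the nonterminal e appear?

1

[e [t [t [t [f [p id]]] / [f [f [p id]] + [p id]]] / [f [p id]]]]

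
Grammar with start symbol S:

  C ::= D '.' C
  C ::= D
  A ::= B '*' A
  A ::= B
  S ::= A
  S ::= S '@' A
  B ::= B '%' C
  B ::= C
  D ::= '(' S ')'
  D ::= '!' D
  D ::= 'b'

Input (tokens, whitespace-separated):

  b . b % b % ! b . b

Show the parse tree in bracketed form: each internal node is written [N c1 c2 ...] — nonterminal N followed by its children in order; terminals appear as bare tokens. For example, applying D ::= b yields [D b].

[S [A [B [B [B [C [D b] . [C [D b]]]] % [C [D b]]] % [C [D ! [D b]] . [C [D b]]]]]]

S
A
B
B % C
B % C % C
C % C % C
D . C % C % C
b . C % C % C
b . D % C % C
b . b % C % C
b . b % D % C
b . b % b % C
b . b % b % D . C
b . b % b % ! D . C
b . b % b % ! b . C
b . b % b % ! b . D
b . b % b % ! b . b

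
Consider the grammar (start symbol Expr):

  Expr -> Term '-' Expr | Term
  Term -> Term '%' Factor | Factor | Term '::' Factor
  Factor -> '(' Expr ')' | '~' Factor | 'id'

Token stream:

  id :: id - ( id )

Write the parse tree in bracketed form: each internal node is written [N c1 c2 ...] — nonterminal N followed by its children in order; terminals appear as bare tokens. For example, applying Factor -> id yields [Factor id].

Expr
Term - Expr
Term :: Factor - Expr
Factor :: Factor - Expr
id :: Factor - Expr
id :: id - Expr
id :: id - Term
id :: id - Factor
id :: id - ( Expr )
id :: id - ( Term )
id :: id - ( Factor )
id :: id - ( id )

[Expr [Term [Term [Factor id]] :: [Factor id]] - [Expr [Term [Factor ( [Expr [Term [Factor id]]] )]]]]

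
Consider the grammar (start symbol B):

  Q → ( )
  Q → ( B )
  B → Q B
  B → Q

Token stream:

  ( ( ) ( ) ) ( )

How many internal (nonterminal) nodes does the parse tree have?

8

[B [Q ( [B [Q ( )] [B [Q ( )]]] )] [B [Q ( )]]]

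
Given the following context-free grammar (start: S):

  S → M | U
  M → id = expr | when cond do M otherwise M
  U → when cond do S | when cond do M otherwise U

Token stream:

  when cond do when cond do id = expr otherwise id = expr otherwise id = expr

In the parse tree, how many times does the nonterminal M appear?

5

[S [M when cond do [M when cond do [M id = expr] otherwise [M id = expr]] otherwise [M id = expr]]]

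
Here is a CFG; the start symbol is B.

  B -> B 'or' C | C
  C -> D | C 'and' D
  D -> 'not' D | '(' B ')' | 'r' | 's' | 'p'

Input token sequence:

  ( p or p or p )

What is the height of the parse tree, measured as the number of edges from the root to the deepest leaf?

[B [C [D ( [B [B [B [C [D p]]] or [C [D p]]] or [C [D p]]] )]]]

8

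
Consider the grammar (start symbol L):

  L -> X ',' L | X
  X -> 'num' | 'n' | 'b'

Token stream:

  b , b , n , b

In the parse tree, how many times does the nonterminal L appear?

[L [X b] , [L [X b] , [L [X n] , [L [X b]]]]]

4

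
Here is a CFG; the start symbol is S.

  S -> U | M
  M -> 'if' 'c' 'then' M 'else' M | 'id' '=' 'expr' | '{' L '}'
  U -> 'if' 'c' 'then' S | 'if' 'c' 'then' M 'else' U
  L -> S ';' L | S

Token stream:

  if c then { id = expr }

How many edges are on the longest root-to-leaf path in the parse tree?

7

[S [U if c then [S [M { [L [S [M id = expr]]] }]]]]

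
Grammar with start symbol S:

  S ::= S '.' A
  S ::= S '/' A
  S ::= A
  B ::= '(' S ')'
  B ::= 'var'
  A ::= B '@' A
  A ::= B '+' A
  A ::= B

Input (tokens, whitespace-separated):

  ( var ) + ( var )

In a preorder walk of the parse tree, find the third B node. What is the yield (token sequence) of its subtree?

( var )

[S [A [B ( [S [A [B var]]] )] + [A [B ( [S [A [B var]]] )]]]]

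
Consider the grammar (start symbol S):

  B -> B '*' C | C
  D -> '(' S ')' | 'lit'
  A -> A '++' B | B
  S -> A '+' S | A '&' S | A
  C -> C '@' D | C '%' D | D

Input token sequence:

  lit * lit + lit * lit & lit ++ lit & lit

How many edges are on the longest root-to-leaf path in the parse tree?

8

[S [A [B [B [C [D lit]]] * [C [D lit]]]] + [S [A [B [B [C [D lit]]] * [C [D lit]]]] & [S [A [A [B [C [D lit]]]] ++ [B [C [D lit]]]] & [S [A [B [C [D lit]]]]]]]]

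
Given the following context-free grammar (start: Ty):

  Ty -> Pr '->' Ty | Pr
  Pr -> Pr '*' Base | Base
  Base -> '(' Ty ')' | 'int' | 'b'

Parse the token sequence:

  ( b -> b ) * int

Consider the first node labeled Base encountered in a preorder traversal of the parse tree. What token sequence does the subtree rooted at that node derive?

( b -> b )

[Ty [Pr [Pr [Base ( [Ty [Pr [Base b]] -> [Ty [Pr [Base b]]]] )]] * [Base int]]]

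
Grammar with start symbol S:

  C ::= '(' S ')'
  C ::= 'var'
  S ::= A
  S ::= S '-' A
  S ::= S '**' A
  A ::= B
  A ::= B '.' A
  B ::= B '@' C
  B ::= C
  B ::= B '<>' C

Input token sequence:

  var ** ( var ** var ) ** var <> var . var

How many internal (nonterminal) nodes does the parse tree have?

[S [S [S [A [B [C var]]]] ** [A [B [C ( [S [S [A [B [C var]]]] ** [A [B [C var]]]] )]]]] ** [A [B [B [C var]] <> [C var]] . [A [B [C var]]]]]

25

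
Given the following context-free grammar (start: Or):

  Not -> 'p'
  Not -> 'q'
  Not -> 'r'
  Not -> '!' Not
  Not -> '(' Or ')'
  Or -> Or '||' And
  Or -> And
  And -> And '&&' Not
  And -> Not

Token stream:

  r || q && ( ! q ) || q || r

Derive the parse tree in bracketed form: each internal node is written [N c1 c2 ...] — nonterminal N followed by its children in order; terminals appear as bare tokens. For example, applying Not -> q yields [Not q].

Or
Or || And
Or || And || And
Or || And || And || And
And || And || And || And
Not || And || And || And
r || And || And || And
r || And && Not || And || And
r || Not && Not || And || And
r || q && Not || And || And
r || q && ( Or ) || And || And
r || q && ( And ) || And || And
r || q && ( Not ) || And || And
r || q && ( ! Not ) || And || And
r || q && ( ! q ) || And || And
r || q && ( ! q ) || Not || And
r || q && ( ! q ) || q || And
r || q && ( ! q ) || q || Not
r || q && ( ! q ) || q || r

[Or [Or [Or [Or [And [Not r]]] || [And [And [Not q]] && [Not ( [Or [And [Not ! [Not q]]]] )]]] || [And [Not q]]] || [And [Not r]]]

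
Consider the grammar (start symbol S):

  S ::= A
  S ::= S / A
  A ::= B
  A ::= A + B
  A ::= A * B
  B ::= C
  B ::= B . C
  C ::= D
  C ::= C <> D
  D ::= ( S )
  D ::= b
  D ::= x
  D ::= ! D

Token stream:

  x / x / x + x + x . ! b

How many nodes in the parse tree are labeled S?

3

[S [S [S [A [B [C [D x]]]]] / [A [B [C [D x]]]]] / [A [A [A [B [C [D x]]]] + [B [C [D x]]]] + [B [B [C [D x]]] . [C [D ! [D b]]]]]]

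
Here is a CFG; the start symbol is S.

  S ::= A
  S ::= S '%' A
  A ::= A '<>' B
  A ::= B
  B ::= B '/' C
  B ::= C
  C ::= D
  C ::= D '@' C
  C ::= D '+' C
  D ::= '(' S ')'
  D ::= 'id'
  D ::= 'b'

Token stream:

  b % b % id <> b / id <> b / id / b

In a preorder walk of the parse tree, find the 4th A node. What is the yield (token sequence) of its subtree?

id <> b / id

[S [S [S [A [B [C [D b]]]]] % [A [B [C [D b]]]]] % [A [A [A [B [C [D id]]]] <> [B [B [C [D b]]] / [C [D id]]]] <> [B [B [B [C [D b]]] / [C [D id]]] / [C [D b]]]]]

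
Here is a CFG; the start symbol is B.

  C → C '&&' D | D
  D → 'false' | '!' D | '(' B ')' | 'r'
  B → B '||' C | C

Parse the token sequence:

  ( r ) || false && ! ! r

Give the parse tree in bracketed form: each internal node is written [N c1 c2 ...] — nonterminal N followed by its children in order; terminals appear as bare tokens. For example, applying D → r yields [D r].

B
B || C
C || C
D || C
( B ) || C
( C ) || C
( D ) || C
( r ) || C
( r ) || C && D
( r ) || D && D
( r ) || false && D
( r ) || false && ! D
( r ) || false && ! ! D
( r ) || false && ! ! r

[B [B [C [D ( [B [C [D r]]] )]]] || [C [C [D false]] && [D ! [D ! [D r]]]]]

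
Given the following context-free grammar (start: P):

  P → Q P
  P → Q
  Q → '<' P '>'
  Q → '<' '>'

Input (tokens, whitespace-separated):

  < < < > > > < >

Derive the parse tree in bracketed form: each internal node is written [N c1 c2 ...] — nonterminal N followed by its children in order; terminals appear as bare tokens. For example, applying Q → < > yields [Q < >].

P
Q P
< P > P
< Q > P
< < P > > P
< < Q > > P
< < < > > > P
< < < > > > Q
< < < > > > < >

[P [Q < [P [Q < [P [Q < >]] >]] >] [P [Q < >]]]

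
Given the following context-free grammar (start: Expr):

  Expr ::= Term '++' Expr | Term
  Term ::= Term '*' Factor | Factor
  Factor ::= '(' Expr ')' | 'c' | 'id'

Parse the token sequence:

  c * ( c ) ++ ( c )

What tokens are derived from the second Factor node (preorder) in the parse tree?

( c )

[Expr [Term [Term [Factor c]] * [Factor ( [Expr [Term [Factor c]]] )]] ++ [Expr [Term [Factor ( [Expr [Term [Factor c]]] )]]]]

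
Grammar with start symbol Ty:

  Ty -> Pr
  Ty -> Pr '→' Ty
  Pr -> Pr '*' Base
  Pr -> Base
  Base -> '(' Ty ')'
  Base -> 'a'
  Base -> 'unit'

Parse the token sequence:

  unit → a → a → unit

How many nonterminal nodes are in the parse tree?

12

[Ty [Pr [Base unit]] → [Ty [Pr [Base a]] → [Ty [Pr [Base a]] → [Ty [Pr [Base unit]]]]]]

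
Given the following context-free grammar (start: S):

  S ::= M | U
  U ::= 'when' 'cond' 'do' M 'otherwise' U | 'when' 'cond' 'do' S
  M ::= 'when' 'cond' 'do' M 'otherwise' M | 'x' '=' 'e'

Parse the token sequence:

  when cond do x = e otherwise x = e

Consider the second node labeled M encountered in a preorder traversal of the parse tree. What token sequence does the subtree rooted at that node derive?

x = e

[S [M when cond do [M x = e] otherwise [M x = e]]]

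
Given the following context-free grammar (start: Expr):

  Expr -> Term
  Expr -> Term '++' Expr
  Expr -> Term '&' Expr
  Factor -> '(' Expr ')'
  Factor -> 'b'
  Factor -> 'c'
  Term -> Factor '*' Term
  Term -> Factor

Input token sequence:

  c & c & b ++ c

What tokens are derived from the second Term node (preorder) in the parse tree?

c

[Expr [Term [Factor c]] & [Expr [Term [Factor c]] & [Expr [Term [Factor b]] ++ [Expr [Term [Factor c]]]]]]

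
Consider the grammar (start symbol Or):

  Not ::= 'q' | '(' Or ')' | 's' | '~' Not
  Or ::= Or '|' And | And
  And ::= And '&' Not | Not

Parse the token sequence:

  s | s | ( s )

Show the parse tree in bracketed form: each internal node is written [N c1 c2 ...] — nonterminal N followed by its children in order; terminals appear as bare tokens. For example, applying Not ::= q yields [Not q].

Or
Or | And
Or | And | And
And | And | And
Not | And | And
s | And | And
s | Not | And
s | s | And
s | s | Not
s | s | ( Or )
s | s | ( And )
s | s | ( Not )
s | s | ( s )

[Or [Or [Or [And [Not s]]] | [And [Not s]]] | [And [Not ( [Or [And [Not s]]] )]]]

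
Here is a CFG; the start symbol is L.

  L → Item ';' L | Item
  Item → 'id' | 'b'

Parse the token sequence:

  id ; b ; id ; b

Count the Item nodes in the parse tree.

[L [Item id] ; [L [Item b] ; [L [Item id] ; [L [Item b]]]]]

4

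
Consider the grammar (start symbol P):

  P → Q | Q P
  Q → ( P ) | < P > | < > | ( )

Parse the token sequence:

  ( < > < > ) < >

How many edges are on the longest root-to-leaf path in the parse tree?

5

[P [Q ( [P [Q < >] [P [Q < >]]] )] [P [Q < >]]]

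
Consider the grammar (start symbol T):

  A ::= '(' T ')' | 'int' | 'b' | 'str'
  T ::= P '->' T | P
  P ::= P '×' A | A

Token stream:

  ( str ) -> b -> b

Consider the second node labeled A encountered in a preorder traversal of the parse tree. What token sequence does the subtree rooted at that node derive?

str

[T [P [A ( [T [P [A str]]] )]] -> [T [P [A b]] -> [T [P [A b]]]]]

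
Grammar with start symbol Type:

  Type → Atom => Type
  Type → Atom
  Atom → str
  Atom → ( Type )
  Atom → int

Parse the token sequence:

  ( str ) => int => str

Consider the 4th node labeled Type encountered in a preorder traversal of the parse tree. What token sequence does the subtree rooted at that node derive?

[Type [Atom ( [Type [Atom str]] )] => [Type [Atom int] => [Type [Atom str]]]]

str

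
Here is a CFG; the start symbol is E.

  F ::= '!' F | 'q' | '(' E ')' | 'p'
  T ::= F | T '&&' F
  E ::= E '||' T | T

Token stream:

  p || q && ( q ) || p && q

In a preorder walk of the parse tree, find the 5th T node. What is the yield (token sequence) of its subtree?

[E [E [E [T [F p]]] || [T [T [F q]] && [F ( [E [T [F q]]] )]]] || [T [T [F p]] && [F q]]]

p && q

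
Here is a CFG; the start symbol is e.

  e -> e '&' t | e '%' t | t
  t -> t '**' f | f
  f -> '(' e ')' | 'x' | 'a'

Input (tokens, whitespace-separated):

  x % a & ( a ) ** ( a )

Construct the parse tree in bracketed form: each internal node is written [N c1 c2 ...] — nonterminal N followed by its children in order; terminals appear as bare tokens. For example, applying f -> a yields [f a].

e
e & t
e % t & t
t % t & t
f % t & t
x % t & t
x % f & t
x % a & t
x % a & t ** f
x % a & f ** f
x % a & ( e ) ** f
x % a & ( t ) ** f
x % a & ( f ) ** f
x % a & ( a ) ** f
x % a & ( a ) ** ( e )
x % a & ( a ) ** ( t )
x % a & ( a ) ** ( f )
x % a & ( a ) ** ( a )

[e [e [e [t [f x]]] % [t [f a]]] & [t [t [f ( [e [t [f a]]] )]] ** [f ( [e [t [f a]]] )]]]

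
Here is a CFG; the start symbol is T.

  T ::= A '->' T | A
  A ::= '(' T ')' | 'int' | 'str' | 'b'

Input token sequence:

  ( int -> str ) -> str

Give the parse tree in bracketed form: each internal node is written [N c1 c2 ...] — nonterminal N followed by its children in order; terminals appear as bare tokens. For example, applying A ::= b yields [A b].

T
A -> T
( T ) -> T
( A -> T ) -> T
( int -> T ) -> T
( int -> A ) -> T
( int -> str ) -> T
( int -> str ) -> A
( int -> str ) -> str

[T [A ( [T [A int] -> [T [A str]]] )] -> [T [A str]]]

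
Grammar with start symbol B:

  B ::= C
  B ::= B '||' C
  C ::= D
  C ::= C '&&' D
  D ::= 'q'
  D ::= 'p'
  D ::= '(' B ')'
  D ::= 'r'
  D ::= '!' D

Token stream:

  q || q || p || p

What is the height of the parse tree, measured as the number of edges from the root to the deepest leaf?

6

[B [B [B [B [C [D q]]] || [C [D q]]] || [C [D p]]] || [C [D p]]]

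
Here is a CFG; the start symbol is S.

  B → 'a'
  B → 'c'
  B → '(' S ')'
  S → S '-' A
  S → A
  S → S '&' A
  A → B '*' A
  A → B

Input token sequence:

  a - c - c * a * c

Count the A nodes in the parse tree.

5

[S [S [S [A [B a]]] - [A [B c]]] - [A [B c] * [A [B a] * [A [B c]]]]]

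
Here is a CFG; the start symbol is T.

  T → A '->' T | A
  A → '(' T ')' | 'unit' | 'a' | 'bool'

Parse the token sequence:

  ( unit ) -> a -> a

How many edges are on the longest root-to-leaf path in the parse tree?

[T [A ( [T [A unit]] )] -> [T [A a] -> [T [A a]]]]

4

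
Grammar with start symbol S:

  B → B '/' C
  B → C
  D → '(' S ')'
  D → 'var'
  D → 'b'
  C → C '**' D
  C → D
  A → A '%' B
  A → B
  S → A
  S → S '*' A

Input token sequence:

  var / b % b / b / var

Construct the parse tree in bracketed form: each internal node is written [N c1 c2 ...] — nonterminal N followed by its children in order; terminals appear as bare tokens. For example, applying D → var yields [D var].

[S [A [A [B [B [C [D var]]] / [C [D b]]]] % [B [B [B [C [D b]]] / [C [D b]]] / [C [D var]]]]]

S
A
A % B
B % B
B / C % B
C / C % B
D / C % B
var / C % B
var / D % B
var / b % B
var / b % B / C
var / b % B / C / C
var / b % C / C / C
var / b % D / C / C
var / b % b / C / C
var / b % b / D / C
var / b % b / b / C
var / b % b / b / D
var / b % b / b / var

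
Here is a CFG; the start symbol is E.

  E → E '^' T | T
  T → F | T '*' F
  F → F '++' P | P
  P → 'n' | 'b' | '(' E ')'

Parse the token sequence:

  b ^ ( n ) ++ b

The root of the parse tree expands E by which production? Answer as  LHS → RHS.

E → E '^' T

[E [E [T [F [P b]]]] ^ [T [F [F [P ( [E [T [F [P n]]]] )]] ++ [P b]]]]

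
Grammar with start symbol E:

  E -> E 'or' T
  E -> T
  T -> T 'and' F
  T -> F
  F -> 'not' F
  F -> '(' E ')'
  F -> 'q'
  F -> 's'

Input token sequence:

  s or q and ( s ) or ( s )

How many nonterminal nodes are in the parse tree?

17

[E [E [E [T [F s]]] or [T [T [F q]] and [F ( [E [T [F s]]] )]]] or [T [F ( [E [T [F s]]] )]]]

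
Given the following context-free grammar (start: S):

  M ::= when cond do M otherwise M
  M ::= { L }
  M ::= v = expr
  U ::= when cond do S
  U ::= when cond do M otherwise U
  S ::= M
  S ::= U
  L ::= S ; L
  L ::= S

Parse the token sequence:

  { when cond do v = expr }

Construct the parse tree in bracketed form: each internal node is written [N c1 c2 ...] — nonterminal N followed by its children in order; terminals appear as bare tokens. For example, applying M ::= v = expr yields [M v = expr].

S
M
{ L }
{ S }
{ U }
{ when cond do S }
{ when cond do M }
{ when cond do v = expr }

[S [M { [L [S [U when cond do [S [M v = expr]]]]] }]]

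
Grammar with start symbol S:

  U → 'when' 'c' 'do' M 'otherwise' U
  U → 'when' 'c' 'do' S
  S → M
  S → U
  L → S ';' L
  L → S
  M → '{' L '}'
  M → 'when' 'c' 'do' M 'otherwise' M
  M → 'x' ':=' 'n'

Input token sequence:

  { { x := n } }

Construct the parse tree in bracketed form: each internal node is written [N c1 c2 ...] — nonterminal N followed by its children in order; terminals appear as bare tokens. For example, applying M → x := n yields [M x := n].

S
M
{ L }
{ S }
{ M }
{ { L } }
{ { S } }
{ { M } }
{ { x := n } }

[S [M { [L [S [M { [L [S [M x := n]]] }]]] }]]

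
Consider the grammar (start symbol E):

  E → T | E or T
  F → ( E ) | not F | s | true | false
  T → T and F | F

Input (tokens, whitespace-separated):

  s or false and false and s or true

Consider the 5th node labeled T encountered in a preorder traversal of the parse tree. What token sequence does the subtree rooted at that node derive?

[E [E [E [T [F s]]] or [T [T [T [F false]] and [F false]] and [F s]]] or [T [F true]]]

true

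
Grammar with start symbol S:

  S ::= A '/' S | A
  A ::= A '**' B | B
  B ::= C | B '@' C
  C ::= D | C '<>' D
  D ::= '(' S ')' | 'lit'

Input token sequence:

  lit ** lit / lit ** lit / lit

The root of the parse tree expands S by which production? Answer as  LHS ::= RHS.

[S [A [A [B [C [D lit]]]] ** [B [C [D lit]]]] / [S [A [A [B [C [D lit]]]] ** [B [C [D lit]]]] / [S [A [B [C [D lit]]]]]]]

S ::= A '/' S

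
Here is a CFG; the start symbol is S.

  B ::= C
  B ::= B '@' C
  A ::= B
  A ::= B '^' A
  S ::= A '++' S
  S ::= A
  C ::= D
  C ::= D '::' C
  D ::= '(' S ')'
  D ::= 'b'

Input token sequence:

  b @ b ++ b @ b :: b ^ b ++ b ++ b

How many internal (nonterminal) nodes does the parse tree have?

[S [A [B [B [C [D b]]] @ [C [D b]]]] ++ [S [A [B [B [C [D b]]] @ [C [D b] :: [C [D b]]]] ^ [A [B [C [D b]]]]] ++ [S [A [B [C [D b]]]] ++ [S [A [B [C [D b]]]]]]]]

32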